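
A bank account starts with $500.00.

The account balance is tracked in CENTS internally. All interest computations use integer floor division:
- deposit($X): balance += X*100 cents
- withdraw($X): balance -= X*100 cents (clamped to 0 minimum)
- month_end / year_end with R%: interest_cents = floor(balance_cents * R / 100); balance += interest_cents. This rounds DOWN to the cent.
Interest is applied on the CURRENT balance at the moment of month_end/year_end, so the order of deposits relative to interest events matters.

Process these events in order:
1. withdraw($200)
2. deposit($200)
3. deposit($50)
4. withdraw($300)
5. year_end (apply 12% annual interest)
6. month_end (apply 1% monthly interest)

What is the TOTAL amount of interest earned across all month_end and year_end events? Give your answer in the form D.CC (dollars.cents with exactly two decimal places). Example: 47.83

Answer: 32.80

Derivation:
After 1 (withdraw($200)): balance=$300.00 total_interest=$0.00
After 2 (deposit($200)): balance=$500.00 total_interest=$0.00
After 3 (deposit($50)): balance=$550.00 total_interest=$0.00
After 4 (withdraw($300)): balance=$250.00 total_interest=$0.00
After 5 (year_end (apply 12% annual interest)): balance=$280.00 total_interest=$30.00
After 6 (month_end (apply 1% monthly interest)): balance=$282.80 total_interest=$32.80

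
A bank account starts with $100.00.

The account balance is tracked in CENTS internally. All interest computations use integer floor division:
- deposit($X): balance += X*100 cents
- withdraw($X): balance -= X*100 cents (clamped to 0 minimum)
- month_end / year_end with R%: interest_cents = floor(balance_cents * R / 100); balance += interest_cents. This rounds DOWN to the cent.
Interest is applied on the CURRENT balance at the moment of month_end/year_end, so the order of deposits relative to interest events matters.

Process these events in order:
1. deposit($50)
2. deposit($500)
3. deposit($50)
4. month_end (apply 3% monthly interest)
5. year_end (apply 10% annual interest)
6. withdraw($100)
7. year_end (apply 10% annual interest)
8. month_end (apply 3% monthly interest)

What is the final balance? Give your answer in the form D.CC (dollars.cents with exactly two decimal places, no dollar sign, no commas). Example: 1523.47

After 1 (deposit($50)): balance=$150.00 total_interest=$0.00
After 2 (deposit($500)): balance=$650.00 total_interest=$0.00
After 3 (deposit($50)): balance=$700.00 total_interest=$0.00
After 4 (month_end (apply 3% monthly interest)): balance=$721.00 total_interest=$21.00
After 5 (year_end (apply 10% annual interest)): balance=$793.10 total_interest=$93.10
After 6 (withdraw($100)): balance=$693.10 total_interest=$93.10
After 7 (year_end (apply 10% annual interest)): balance=$762.41 total_interest=$162.41
After 8 (month_end (apply 3% monthly interest)): balance=$785.28 total_interest=$185.28

Answer: 785.28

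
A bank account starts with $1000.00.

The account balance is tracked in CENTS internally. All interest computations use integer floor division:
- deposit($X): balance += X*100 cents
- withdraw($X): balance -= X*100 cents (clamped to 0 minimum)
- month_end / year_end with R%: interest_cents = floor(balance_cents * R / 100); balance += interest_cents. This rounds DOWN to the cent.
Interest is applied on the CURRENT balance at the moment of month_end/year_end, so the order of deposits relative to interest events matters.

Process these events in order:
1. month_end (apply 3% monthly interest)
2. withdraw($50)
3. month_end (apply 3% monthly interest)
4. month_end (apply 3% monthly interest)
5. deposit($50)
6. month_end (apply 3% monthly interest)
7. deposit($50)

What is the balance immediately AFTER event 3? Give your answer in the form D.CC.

After 1 (month_end (apply 3% monthly interest)): balance=$1030.00 total_interest=$30.00
After 2 (withdraw($50)): balance=$980.00 total_interest=$30.00
After 3 (month_end (apply 3% monthly interest)): balance=$1009.40 total_interest=$59.40

Answer: 1009.40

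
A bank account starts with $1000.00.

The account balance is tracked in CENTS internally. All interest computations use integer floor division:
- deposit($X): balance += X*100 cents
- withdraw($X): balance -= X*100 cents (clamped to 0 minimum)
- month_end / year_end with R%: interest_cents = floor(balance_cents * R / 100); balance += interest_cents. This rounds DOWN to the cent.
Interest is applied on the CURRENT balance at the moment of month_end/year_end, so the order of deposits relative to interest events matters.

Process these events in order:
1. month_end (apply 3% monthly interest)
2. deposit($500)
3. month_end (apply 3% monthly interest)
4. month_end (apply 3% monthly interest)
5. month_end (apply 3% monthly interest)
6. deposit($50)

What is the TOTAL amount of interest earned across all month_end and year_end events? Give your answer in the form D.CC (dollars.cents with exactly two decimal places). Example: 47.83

Answer: 171.86

Derivation:
After 1 (month_end (apply 3% monthly interest)): balance=$1030.00 total_interest=$30.00
After 2 (deposit($500)): balance=$1530.00 total_interest=$30.00
After 3 (month_end (apply 3% monthly interest)): balance=$1575.90 total_interest=$75.90
After 4 (month_end (apply 3% monthly interest)): balance=$1623.17 total_interest=$123.17
After 5 (month_end (apply 3% monthly interest)): balance=$1671.86 total_interest=$171.86
After 6 (deposit($50)): balance=$1721.86 total_interest=$171.86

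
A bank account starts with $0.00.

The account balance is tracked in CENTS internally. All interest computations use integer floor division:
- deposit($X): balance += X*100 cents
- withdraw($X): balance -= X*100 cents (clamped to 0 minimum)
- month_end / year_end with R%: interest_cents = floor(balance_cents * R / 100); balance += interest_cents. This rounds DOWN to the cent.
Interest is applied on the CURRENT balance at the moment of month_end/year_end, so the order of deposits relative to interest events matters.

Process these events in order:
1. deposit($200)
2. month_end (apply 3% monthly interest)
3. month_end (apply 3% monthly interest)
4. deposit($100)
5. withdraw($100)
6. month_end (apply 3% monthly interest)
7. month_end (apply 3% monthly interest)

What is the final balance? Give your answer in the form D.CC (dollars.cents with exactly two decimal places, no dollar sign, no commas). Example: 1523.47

After 1 (deposit($200)): balance=$200.00 total_interest=$0.00
After 2 (month_end (apply 3% monthly interest)): balance=$206.00 total_interest=$6.00
After 3 (month_end (apply 3% monthly interest)): balance=$212.18 total_interest=$12.18
After 4 (deposit($100)): balance=$312.18 total_interest=$12.18
After 5 (withdraw($100)): balance=$212.18 total_interest=$12.18
After 6 (month_end (apply 3% monthly interest)): balance=$218.54 total_interest=$18.54
After 7 (month_end (apply 3% monthly interest)): balance=$225.09 total_interest=$25.09

Answer: 225.09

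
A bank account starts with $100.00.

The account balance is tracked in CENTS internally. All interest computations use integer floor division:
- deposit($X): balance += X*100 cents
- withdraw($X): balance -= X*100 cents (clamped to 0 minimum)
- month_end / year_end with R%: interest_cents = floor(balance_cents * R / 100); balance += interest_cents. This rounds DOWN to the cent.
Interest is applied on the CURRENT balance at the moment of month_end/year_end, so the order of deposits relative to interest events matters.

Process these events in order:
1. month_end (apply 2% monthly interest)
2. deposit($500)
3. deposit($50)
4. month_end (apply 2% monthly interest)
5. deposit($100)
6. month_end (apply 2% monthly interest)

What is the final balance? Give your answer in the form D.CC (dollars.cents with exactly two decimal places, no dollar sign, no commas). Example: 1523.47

After 1 (month_end (apply 2% monthly interest)): balance=$102.00 total_interest=$2.00
After 2 (deposit($500)): balance=$602.00 total_interest=$2.00
After 3 (deposit($50)): balance=$652.00 total_interest=$2.00
After 4 (month_end (apply 2% monthly interest)): balance=$665.04 total_interest=$15.04
After 5 (deposit($100)): balance=$765.04 total_interest=$15.04
After 6 (month_end (apply 2% monthly interest)): balance=$780.34 total_interest=$30.34

Answer: 780.34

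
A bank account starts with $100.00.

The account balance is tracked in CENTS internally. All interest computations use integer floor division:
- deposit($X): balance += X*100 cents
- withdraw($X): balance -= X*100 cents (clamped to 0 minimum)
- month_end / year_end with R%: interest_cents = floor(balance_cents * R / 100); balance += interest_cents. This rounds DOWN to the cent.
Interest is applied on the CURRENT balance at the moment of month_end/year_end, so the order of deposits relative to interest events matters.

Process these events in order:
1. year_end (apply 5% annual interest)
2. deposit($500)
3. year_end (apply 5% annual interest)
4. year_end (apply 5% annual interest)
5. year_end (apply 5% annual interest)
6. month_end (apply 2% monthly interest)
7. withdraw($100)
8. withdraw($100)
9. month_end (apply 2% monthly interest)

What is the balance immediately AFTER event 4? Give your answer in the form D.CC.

After 1 (year_end (apply 5% annual interest)): balance=$105.00 total_interest=$5.00
After 2 (deposit($500)): balance=$605.00 total_interest=$5.00
After 3 (year_end (apply 5% annual interest)): balance=$635.25 total_interest=$35.25
After 4 (year_end (apply 5% annual interest)): balance=$667.01 total_interest=$67.01

Answer: 667.01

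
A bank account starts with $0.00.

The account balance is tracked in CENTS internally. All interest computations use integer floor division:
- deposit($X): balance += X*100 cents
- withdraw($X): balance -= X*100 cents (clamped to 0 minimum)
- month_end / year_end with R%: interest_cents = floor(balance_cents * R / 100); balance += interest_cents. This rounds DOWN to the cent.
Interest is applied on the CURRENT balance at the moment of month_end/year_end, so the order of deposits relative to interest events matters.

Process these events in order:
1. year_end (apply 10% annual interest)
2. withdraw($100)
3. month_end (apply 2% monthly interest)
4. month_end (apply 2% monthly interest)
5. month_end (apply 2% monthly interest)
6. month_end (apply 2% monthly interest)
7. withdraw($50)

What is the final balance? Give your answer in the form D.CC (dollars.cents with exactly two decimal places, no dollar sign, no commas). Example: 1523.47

Answer: 0.00

Derivation:
After 1 (year_end (apply 10% annual interest)): balance=$0.00 total_interest=$0.00
After 2 (withdraw($100)): balance=$0.00 total_interest=$0.00
After 3 (month_end (apply 2% monthly interest)): balance=$0.00 total_interest=$0.00
After 4 (month_end (apply 2% monthly interest)): balance=$0.00 total_interest=$0.00
After 5 (month_end (apply 2% monthly interest)): balance=$0.00 total_interest=$0.00
After 6 (month_end (apply 2% monthly interest)): balance=$0.00 total_interest=$0.00
After 7 (withdraw($50)): balance=$0.00 total_interest=$0.00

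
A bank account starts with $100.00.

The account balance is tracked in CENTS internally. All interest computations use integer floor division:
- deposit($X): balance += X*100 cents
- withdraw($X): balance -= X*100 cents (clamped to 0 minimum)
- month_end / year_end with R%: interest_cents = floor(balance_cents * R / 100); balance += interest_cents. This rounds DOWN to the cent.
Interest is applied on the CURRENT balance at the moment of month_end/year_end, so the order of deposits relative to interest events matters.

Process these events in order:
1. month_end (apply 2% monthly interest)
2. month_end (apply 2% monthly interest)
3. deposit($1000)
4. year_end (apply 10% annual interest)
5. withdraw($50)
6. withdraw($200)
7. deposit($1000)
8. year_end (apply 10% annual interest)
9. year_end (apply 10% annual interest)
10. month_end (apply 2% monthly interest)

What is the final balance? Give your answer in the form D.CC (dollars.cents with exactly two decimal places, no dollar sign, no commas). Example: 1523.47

Answer: 2424.49

Derivation:
After 1 (month_end (apply 2% monthly interest)): balance=$102.00 total_interest=$2.00
After 2 (month_end (apply 2% monthly interest)): balance=$104.04 total_interest=$4.04
After 3 (deposit($1000)): balance=$1104.04 total_interest=$4.04
After 4 (year_end (apply 10% annual interest)): balance=$1214.44 total_interest=$114.44
After 5 (withdraw($50)): balance=$1164.44 total_interest=$114.44
After 6 (withdraw($200)): balance=$964.44 total_interest=$114.44
After 7 (deposit($1000)): balance=$1964.44 total_interest=$114.44
After 8 (year_end (apply 10% annual interest)): balance=$2160.88 total_interest=$310.88
After 9 (year_end (apply 10% annual interest)): balance=$2376.96 total_interest=$526.96
After 10 (month_end (apply 2% monthly interest)): balance=$2424.49 total_interest=$574.49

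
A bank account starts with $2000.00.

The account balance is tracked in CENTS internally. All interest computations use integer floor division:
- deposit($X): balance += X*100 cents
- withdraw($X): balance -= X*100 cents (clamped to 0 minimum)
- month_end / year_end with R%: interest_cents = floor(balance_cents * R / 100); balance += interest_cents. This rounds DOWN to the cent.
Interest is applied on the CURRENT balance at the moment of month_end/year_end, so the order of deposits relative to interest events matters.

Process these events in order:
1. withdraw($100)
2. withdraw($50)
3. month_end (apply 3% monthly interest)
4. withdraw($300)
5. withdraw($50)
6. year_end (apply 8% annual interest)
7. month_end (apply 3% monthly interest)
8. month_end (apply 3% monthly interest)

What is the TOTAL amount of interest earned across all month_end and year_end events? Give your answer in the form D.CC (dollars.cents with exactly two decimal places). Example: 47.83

Answer: 282.23

Derivation:
After 1 (withdraw($100)): balance=$1900.00 total_interest=$0.00
After 2 (withdraw($50)): balance=$1850.00 total_interest=$0.00
After 3 (month_end (apply 3% monthly interest)): balance=$1905.50 total_interest=$55.50
After 4 (withdraw($300)): balance=$1605.50 total_interest=$55.50
After 5 (withdraw($50)): balance=$1555.50 total_interest=$55.50
After 6 (year_end (apply 8% annual interest)): balance=$1679.94 total_interest=$179.94
After 7 (month_end (apply 3% monthly interest)): balance=$1730.33 total_interest=$230.33
After 8 (month_end (apply 3% monthly interest)): balance=$1782.23 total_interest=$282.23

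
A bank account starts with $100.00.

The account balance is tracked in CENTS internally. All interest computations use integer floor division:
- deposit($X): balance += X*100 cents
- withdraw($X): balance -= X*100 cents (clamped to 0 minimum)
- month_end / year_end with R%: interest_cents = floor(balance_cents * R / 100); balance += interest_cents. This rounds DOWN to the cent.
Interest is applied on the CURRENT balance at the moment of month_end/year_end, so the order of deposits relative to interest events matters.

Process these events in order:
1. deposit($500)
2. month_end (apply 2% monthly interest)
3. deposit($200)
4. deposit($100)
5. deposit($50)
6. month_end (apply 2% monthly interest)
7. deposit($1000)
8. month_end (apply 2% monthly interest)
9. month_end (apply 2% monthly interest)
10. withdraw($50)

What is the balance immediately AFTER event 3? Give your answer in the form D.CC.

Answer: 812.00

Derivation:
After 1 (deposit($500)): balance=$600.00 total_interest=$0.00
After 2 (month_end (apply 2% monthly interest)): balance=$612.00 total_interest=$12.00
After 3 (deposit($200)): balance=$812.00 total_interest=$12.00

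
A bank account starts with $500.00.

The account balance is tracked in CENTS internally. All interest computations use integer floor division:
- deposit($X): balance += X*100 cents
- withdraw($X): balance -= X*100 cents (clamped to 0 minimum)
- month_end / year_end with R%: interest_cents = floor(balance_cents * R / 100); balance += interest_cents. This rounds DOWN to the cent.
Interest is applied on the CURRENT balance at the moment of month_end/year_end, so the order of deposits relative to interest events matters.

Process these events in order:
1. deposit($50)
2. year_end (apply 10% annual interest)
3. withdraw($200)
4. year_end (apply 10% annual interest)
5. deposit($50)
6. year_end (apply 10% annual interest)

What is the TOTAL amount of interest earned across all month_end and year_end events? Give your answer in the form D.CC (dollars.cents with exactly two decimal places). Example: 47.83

After 1 (deposit($50)): balance=$550.00 total_interest=$0.00
After 2 (year_end (apply 10% annual interest)): balance=$605.00 total_interest=$55.00
After 3 (withdraw($200)): balance=$405.00 total_interest=$55.00
After 4 (year_end (apply 10% annual interest)): balance=$445.50 total_interest=$95.50
After 5 (deposit($50)): balance=$495.50 total_interest=$95.50
After 6 (year_end (apply 10% annual interest)): balance=$545.05 total_interest=$145.05

Answer: 145.05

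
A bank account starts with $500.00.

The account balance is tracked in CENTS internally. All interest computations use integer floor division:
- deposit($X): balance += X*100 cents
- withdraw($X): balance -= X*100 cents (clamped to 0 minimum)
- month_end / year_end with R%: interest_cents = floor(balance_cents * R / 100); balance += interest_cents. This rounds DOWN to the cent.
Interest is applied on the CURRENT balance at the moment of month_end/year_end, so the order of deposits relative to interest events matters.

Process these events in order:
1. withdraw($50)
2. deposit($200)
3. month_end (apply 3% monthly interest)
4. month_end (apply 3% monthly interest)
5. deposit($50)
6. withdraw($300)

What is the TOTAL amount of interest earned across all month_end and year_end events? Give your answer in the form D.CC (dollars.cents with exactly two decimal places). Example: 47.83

After 1 (withdraw($50)): balance=$450.00 total_interest=$0.00
After 2 (deposit($200)): balance=$650.00 total_interest=$0.00
After 3 (month_end (apply 3% monthly interest)): balance=$669.50 total_interest=$19.50
After 4 (month_end (apply 3% monthly interest)): balance=$689.58 total_interest=$39.58
After 5 (deposit($50)): balance=$739.58 total_interest=$39.58
After 6 (withdraw($300)): balance=$439.58 total_interest=$39.58

Answer: 39.58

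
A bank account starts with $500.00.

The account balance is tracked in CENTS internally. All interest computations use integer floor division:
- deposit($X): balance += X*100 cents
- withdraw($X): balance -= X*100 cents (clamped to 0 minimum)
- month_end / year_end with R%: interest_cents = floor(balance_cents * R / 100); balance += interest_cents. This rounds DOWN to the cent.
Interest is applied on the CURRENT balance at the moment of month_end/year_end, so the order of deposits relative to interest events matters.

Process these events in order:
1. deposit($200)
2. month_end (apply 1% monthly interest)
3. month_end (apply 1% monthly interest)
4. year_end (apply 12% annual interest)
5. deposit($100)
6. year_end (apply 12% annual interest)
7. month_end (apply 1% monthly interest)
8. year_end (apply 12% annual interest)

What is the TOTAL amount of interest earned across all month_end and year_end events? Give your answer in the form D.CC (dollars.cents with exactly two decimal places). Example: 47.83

After 1 (deposit($200)): balance=$700.00 total_interest=$0.00
After 2 (month_end (apply 1% monthly interest)): balance=$707.00 total_interest=$7.00
After 3 (month_end (apply 1% monthly interest)): balance=$714.07 total_interest=$14.07
After 4 (year_end (apply 12% annual interest)): balance=$799.75 total_interest=$99.75
After 5 (deposit($100)): balance=$899.75 total_interest=$99.75
After 6 (year_end (apply 12% annual interest)): balance=$1007.72 total_interest=$207.72
After 7 (month_end (apply 1% monthly interest)): balance=$1017.79 total_interest=$217.79
After 8 (year_end (apply 12% annual interest)): balance=$1139.92 total_interest=$339.92

Answer: 339.92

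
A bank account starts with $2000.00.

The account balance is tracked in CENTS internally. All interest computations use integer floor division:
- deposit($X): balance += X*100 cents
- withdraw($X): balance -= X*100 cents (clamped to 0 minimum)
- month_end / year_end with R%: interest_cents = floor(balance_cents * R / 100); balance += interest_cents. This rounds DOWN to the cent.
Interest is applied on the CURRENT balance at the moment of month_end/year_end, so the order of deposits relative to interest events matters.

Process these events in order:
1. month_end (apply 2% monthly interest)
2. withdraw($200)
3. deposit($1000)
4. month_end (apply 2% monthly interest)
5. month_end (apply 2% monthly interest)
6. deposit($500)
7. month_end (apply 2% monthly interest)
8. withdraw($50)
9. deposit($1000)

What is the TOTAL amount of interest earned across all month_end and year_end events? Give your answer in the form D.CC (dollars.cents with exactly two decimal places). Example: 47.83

After 1 (month_end (apply 2% monthly interest)): balance=$2040.00 total_interest=$40.00
After 2 (withdraw($200)): balance=$1840.00 total_interest=$40.00
After 3 (deposit($1000)): balance=$2840.00 total_interest=$40.00
After 4 (month_end (apply 2% monthly interest)): balance=$2896.80 total_interest=$96.80
After 5 (month_end (apply 2% monthly interest)): balance=$2954.73 total_interest=$154.73
After 6 (deposit($500)): balance=$3454.73 total_interest=$154.73
After 7 (month_end (apply 2% monthly interest)): balance=$3523.82 total_interest=$223.82
After 8 (withdraw($50)): balance=$3473.82 total_interest=$223.82
After 9 (deposit($1000)): balance=$4473.82 total_interest=$223.82

Answer: 223.82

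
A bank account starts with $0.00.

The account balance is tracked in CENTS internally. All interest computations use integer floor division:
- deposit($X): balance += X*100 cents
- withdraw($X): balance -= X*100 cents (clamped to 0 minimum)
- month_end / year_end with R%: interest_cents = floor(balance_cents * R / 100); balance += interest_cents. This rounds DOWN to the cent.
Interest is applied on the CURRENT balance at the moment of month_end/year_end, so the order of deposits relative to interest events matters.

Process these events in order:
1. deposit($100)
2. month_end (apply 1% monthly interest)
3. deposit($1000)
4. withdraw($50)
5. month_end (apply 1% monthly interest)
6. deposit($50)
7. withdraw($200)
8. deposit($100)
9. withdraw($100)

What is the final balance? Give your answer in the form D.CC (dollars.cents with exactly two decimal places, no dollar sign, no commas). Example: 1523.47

After 1 (deposit($100)): balance=$100.00 total_interest=$0.00
After 2 (month_end (apply 1% monthly interest)): balance=$101.00 total_interest=$1.00
After 3 (deposit($1000)): balance=$1101.00 total_interest=$1.00
After 4 (withdraw($50)): balance=$1051.00 total_interest=$1.00
After 5 (month_end (apply 1% monthly interest)): balance=$1061.51 total_interest=$11.51
After 6 (deposit($50)): balance=$1111.51 total_interest=$11.51
After 7 (withdraw($200)): balance=$911.51 total_interest=$11.51
After 8 (deposit($100)): balance=$1011.51 total_interest=$11.51
After 9 (withdraw($100)): balance=$911.51 total_interest=$11.51

Answer: 911.51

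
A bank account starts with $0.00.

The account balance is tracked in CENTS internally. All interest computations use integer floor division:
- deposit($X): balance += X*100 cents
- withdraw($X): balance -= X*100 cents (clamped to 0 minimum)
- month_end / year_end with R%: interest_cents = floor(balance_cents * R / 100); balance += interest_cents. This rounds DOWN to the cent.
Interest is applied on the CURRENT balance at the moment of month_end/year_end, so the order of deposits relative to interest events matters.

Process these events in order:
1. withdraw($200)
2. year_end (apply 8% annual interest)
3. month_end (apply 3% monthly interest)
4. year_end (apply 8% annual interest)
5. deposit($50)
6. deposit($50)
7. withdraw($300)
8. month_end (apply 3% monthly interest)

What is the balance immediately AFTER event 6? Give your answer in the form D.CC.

Answer: 100.00

Derivation:
After 1 (withdraw($200)): balance=$0.00 total_interest=$0.00
After 2 (year_end (apply 8% annual interest)): balance=$0.00 total_interest=$0.00
After 3 (month_end (apply 3% monthly interest)): balance=$0.00 total_interest=$0.00
After 4 (year_end (apply 8% annual interest)): balance=$0.00 total_interest=$0.00
After 5 (deposit($50)): balance=$50.00 total_interest=$0.00
After 6 (deposit($50)): balance=$100.00 total_interest=$0.00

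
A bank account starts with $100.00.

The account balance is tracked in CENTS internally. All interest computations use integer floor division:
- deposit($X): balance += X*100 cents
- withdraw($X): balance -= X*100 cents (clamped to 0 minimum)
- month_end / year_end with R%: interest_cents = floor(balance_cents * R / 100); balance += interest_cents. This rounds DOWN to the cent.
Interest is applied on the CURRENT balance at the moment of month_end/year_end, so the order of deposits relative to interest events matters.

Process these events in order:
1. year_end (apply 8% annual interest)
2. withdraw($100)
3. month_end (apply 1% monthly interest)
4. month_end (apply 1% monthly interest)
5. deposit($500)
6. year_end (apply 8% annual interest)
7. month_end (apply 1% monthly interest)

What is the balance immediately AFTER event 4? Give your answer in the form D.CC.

After 1 (year_end (apply 8% annual interest)): balance=$108.00 total_interest=$8.00
After 2 (withdraw($100)): balance=$8.00 total_interest=$8.00
After 3 (month_end (apply 1% monthly interest)): balance=$8.08 total_interest=$8.08
After 4 (month_end (apply 1% monthly interest)): balance=$8.16 total_interest=$8.16

Answer: 8.16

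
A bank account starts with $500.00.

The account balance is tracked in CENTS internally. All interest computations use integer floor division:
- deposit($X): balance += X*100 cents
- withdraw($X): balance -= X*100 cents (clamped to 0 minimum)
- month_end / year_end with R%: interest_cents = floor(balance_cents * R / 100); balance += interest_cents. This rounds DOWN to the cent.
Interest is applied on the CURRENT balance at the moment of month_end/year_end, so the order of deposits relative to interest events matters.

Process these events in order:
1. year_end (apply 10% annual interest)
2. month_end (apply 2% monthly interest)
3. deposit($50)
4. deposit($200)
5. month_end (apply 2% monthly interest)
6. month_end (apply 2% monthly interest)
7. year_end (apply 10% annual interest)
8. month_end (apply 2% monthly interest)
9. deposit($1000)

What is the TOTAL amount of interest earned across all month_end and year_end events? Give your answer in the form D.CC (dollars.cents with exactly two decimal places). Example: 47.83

After 1 (year_end (apply 10% annual interest)): balance=$550.00 total_interest=$50.00
After 2 (month_end (apply 2% monthly interest)): balance=$561.00 total_interest=$61.00
After 3 (deposit($50)): balance=$611.00 total_interest=$61.00
After 4 (deposit($200)): balance=$811.00 total_interest=$61.00
After 5 (month_end (apply 2% monthly interest)): balance=$827.22 total_interest=$77.22
After 6 (month_end (apply 2% monthly interest)): balance=$843.76 total_interest=$93.76
After 7 (year_end (apply 10% annual interest)): balance=$928.13 total_interest=$178.13
After 8 (month_end (apply 2% monthly interest)): balance=$946.69 total_interest=$196.69
After 9 (deposit($1000)): balance=$1946.69 total_interest=$196.69

Answer: 196.69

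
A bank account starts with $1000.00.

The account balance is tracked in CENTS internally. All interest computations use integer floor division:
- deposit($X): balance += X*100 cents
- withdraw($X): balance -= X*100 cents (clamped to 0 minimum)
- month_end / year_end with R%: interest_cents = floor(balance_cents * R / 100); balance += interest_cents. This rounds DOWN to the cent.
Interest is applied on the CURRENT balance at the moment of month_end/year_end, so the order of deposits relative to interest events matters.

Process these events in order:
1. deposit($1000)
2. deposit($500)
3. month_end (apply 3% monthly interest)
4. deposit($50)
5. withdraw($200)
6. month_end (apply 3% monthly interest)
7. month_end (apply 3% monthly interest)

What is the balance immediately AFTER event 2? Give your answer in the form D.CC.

After 1 (deposit($1000)): balance=$2000.00 total_interest=$0.00
After 2 (deposit($500)): balance=$2500.00 total_interest=$0.00

Answer: 2500.00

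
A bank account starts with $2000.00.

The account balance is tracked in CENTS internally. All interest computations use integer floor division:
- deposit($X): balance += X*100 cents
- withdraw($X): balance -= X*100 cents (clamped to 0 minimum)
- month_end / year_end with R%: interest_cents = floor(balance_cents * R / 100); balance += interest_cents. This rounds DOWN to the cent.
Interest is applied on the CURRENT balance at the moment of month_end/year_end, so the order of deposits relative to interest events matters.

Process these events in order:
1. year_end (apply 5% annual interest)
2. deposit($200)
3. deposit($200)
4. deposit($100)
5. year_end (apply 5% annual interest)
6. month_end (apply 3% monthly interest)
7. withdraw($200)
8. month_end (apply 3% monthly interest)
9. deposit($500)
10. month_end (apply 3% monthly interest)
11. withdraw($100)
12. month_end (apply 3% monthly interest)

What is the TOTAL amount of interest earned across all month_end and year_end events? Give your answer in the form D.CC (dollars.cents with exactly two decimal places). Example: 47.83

After 1 (year_end (apply 5% annual interest)): balance=$2100.00 total_interest=$100.00
After 2 (deposit($200)): balance=$2300.00 total_interest=$100.00
After 3 (deposit($200)): balance=$2500.00 total_interest=$100.00
After 4 (deposit($100)): balance=$2600.00 total_interest=$100.00
After 5 (year_end (apply 5% annual interest)): balance=$2730.00 total_interest=$230.00
After 6 (month_end (apply 3% monthly interest)): balance=$2811.90 total_interest=$311.90
After 7 (withdraw($200)): balance=$2611.90 total_interest=$311.90
After 8 (month_end (apply 3% monthly interest)): balance=$2690.25 total_interest=$390.25
After 9 (deposit($500)): balance=$3190.25 total_interest=$390.25
After 10 (month_end (apply 3% monthly interest)): balance=$3285.95 total_interest=$485.95
After 11 (withdraw($100)): balance=$3185.95 total_interest=$485.95
After 12 (month_end (apply 3% monthly interest)): balance=$3281.52 total_interest=$581.52

Answer: 581.52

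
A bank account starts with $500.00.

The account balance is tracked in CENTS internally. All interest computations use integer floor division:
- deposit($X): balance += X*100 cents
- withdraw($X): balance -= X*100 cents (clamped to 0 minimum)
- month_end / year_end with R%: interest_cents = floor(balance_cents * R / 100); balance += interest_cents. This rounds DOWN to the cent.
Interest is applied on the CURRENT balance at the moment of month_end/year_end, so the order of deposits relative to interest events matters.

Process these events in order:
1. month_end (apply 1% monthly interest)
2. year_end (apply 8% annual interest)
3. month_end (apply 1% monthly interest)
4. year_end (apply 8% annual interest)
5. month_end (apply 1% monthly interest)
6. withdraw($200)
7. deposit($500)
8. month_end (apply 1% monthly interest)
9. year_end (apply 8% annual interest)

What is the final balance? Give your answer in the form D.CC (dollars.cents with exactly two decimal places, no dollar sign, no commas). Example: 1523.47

Answer: 982.63

Derivation:
After 1 (month_end (apply 1% monthly interest)): balance=$505.00 total_interest=$5.00
After 2 (year_end (apply 8% annual interest)): balance=$545.40 total_interest=$45.40
After 3 (month_end (apply 1% monthly interest)): balance=$550.85 total_interest=$50.85
After 4 (year_end (apply 8% annual interest)): balance=$594.91 total_interest=$94.91
After 5 (month_end (apply 1% monthly interest)): balance=$600.85 total_interest=$100.85
After 6 (withdraw($200)): balance=$400.85 total_interest=$100.85
After 7 (deposit($500)): balance=$900.85 total_interest=$100.85
After 8 (month_end (apply 1% monthly interest)): balance=$909.85 total_interest=$109.85
After 9 (year_end (apply 8% annual interest)): balance=$982.63 total_interest=$182.63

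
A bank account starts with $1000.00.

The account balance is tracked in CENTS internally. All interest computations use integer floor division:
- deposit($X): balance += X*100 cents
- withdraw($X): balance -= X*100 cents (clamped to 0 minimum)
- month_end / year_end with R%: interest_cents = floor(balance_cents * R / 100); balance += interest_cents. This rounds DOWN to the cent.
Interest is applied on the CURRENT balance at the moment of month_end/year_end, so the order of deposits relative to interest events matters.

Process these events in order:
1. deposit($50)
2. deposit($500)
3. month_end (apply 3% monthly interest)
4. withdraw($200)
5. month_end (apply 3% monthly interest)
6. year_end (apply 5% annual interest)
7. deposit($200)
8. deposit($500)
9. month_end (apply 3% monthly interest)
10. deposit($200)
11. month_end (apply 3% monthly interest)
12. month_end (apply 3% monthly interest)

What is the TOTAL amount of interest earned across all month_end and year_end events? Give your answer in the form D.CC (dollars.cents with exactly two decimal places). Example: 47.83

After 1 (deposit($50)): balance=$1050.00 total_interest=$0.00
After 2 (deposit($500)): balance=$1550.00 total_interest=$0.00
After 3 (month_end (apply 3% monthly interest)): balance=$1596.50 total_interest=$46.50
After 4 (withdraw($200)): balance=$1396.50 total_interest=$46.50
After 5 (month_end (apply 3% monthly interest)): balance=$1438.39 total_interest=$88.39
After 6 (year_end (apply 5% annual interest)): balance=$1510.30 total_interest=$160.30
After 7 (deposit($200)): balance=$1710.30 total_interest=$160.30
After 8 (deposit($500)): balance=$2210.30 total_interest=$160.30
After 9 (month_end (apply 3% monthly interest)): balance=$2276.60 total_interest=$226.60
After 10 (deposit($200)): balance=$2476.60 total_interest=$226.60
After 11 (month_end (apply 3% monthly interest)): balance=$2550.89 total_interest=$300.89
After 12 (month_end (apply 3% monthly interest)): balance=$2627.41 total_interest=$377.41

Answer: 377.41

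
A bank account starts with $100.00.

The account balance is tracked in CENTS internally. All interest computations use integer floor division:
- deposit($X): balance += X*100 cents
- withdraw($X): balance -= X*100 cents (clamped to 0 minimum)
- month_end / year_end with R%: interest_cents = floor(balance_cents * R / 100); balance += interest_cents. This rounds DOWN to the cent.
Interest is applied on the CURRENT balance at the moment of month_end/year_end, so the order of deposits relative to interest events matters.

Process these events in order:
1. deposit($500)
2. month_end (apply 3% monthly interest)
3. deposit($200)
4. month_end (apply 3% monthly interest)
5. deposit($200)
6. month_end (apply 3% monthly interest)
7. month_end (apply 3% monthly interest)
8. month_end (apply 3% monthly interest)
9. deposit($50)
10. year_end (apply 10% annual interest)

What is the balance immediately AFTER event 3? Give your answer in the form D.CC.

After 1 (deposit($500)): balance=$600.00 total_interest=$0.00
After 2 (month_end (apply 3% monthly interest)): balance=$618.00 total_interest=$18.00
After 3 (deposit($200)): balance=$818.00 total_interest=$18.00

Answer: 818.00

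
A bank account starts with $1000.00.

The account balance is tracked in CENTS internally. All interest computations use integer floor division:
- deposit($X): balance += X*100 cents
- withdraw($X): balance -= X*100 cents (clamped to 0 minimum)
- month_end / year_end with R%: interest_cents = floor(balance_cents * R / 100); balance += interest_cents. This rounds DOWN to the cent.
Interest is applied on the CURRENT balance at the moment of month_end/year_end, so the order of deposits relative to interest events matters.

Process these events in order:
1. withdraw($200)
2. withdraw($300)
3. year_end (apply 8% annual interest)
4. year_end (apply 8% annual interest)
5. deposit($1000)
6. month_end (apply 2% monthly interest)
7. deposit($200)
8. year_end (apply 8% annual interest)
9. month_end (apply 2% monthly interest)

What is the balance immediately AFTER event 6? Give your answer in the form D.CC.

After 1 (withdraw($200)): balance=$800.00 total_interest=$0.00
After 2 (withdraw($300)): balance=$500.00 total_interest=$0.00
After 3 (year_end (apply 8% annual interest)): balance=$540.00 total_interest=$40.00
After 4 (year_end (apply 8% annual interest)): balance=$583.20 total_interest=$83.20
After 5 (deposit($1000)): balance=$1583.20 total_interest=$83.20
After 6 (month_end (apply 2% monthly interest)): balance=$1614.86 total_interest=$114.86

Answer: 1614.86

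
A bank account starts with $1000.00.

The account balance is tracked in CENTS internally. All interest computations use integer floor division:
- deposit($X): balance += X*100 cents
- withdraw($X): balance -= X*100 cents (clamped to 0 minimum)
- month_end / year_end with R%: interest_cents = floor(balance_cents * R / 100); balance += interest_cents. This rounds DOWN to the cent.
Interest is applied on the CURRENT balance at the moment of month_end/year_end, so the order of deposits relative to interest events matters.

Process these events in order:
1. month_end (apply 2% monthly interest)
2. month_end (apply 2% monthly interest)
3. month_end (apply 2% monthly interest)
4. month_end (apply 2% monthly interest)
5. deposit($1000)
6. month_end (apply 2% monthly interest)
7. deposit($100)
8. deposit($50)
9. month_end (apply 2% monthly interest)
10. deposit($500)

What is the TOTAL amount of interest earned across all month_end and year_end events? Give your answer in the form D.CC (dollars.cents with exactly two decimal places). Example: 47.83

After 1 (month_end (apply 2% monthly interest)): balance=$1020.00 total_interest=$20.00
After 2 (month_end (apply 2% monthly interest)): balance=$1040.40 total_interest=$40.40
After 3 (month_end (apply 2% monthly interest)): balance=$1061.20 total_interest=$61.20
After 4 (month_end (apply 2% monthly interest)): balance=$1082.42 total_interest=$82.42
After 5 (deposit($1000)): balance=$2082.42 total_interest=$82.42
After 6 (month_end (apply 2% monthly interest)): balance=$2124.06 total_interest=$124.06
After 7 (deposit($100)): balance=$2224.06 total_interest=$124.06
After 8 (deposit($50)): balance=$2274.06 total_interest=$124.06
After 9 (month_end (apply 2% monthly interest)): balance=$2319.54 total_interest=$169.54
After 10 (deposit($500)): balance=$2819.54 total_interest=$169.54

Answer: 169.54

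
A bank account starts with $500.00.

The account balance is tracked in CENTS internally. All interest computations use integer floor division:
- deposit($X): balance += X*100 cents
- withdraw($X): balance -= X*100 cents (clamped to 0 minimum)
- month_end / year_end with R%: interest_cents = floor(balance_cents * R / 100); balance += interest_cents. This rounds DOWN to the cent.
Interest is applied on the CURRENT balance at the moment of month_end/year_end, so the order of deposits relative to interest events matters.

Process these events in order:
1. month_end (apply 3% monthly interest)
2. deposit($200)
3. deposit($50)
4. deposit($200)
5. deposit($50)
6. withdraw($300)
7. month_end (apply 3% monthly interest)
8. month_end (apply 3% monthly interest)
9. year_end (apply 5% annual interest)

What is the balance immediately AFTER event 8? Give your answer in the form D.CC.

After 1 (month_end (apply 3% monthly interest)): balance=$515.00 total_interest=$15.00
After 2 (deposit($200)): balance=$715.00 total_interest=$15.00
After 3 (deposit($50)): balance=$765.00 total_interest=$15.00
After 4 (deposit($200)): balance=$965.00 total_interest=$15.00
After 5 (deposit($50)): balance=$1015.00 total_interest=$15.00
After 6 (withdraw($300)): balance=$715.00 total_interest=$15.00
After 7 (month_end (apply 3% monthly interest)): balance=$736.45 total_interest=$36.45
After 8 (month_end (apply 3% monthly interest)): balance=$758.54 total_interest=$58.54

Answer: 758.54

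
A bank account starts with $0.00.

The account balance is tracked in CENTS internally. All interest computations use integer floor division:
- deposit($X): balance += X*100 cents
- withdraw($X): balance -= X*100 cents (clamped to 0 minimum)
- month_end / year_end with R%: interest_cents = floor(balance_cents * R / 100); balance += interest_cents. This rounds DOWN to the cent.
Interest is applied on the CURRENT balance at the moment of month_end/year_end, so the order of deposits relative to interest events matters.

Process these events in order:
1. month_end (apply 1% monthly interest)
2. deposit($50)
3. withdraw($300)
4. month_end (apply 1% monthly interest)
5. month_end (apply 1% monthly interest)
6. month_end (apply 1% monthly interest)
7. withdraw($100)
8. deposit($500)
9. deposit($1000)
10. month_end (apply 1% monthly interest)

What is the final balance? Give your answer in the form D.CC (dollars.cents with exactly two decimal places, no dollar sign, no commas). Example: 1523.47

After 1 (month_end (apply 1% monthly interest)): balance=$0.00 total_interest=$0.00
After 2 (deposit($50)): balance=$50.00 total_interest=$0.00
After 3 (withdraw($300)): balance=$0.00 total_interest=$0.00
After 4 (month_end (apply 1% monthly interest)): balance=$0.00 total_interest=$0.00
After 5 (month_end (apply 1% monthly interest)): balance=$0.00 total_interest=$0.00
After 6 (month_end (apply 1% monthly interest)): balance=$0.00 total_interest=$0.00
After 7 (withdraw($100)): balance=$0.00 total_interest=$0.00
After 8 (deposit($500)): balance=$500.00 total_interest=$0.00
After 9 (deposit($1000)): balance=$1500.00 total_interest=$0.00
After 10 (month_end (apply 1% monthly interest)): balance=$1515.00 total_interest=$15.00

Answer: 1515.00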